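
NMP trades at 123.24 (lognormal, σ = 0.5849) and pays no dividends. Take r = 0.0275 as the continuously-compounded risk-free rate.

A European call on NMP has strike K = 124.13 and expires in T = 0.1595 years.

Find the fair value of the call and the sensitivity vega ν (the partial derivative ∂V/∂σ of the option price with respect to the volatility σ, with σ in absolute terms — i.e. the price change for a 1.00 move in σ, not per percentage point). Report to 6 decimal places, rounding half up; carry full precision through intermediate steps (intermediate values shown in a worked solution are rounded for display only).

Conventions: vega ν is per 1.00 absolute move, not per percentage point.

price = 11.302331
ν = 19.528034

σ√T = 0.5849·√0.1595 = 0.233594
d₁ = (ln(S/K) + (r+σ²/2)T) / (σ√T) = (ln(123.24/124.13) + (0.0275+0.5849²/2)·0.1595) / 0.233594 = (-0.007196 + 0.031669) / 0.233594 = 0.104770
d₂ = d₁ − σ√T = 0.104770 − 0.233594 = -0.128824
e^{−rT} = 0.995623
N(d₁) = 0.541721,  N(d₂) = 0.448748
Call price V = S·N(d₁) − K·e^{−rT}·N(d₂) = 66.761671 − 55.459340 = 11.302331
φ(d₁) = (1/√(2π))·e^{−d₁²/2} = 0.396759
ν = S·φ(d₁)·√T = 19.528034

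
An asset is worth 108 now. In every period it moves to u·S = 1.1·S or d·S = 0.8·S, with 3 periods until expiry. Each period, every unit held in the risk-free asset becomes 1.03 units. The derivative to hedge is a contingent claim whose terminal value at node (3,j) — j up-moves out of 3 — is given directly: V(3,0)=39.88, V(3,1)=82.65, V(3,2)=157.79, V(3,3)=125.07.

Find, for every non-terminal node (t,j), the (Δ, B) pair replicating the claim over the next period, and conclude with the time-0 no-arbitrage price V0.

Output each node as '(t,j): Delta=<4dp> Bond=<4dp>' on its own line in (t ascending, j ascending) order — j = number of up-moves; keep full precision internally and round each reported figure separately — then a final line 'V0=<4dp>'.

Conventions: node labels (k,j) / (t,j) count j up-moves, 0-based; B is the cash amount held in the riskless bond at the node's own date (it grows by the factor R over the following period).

(0,0): Delta=0.2903 Bond=89.5685
(1,0): Delta=2.5316 Bond=-101.3872
(1,1): Delta=-0.2057 Bond=151.1903
(2,0): Delta=2.0626 Bond=-72.0129
(2,1): Delta=2.6354 Bond=-114.2945
(2,2): Delta=-0.8346 Bond=237.9061
V0=120.9253

Since d<R<u, set p* = (R−d)/(u−d) = 0.7667; price each node as the discounted p*-expectation of its children.
At maturity the claim pays: V(3,0)=39.8800, V(3,1)=82.6500, V(3,2)=157.7900, V(3,3)=125.0700
Node (2,0) S=69.1200: V=(p*·82.6500+(1−p*)·39.8800)/1.03=70.5537; Δ=(82.6500−39.8800)/(76.0320−55.2960)=2.0626; B=V−Δ·S=-72.0129
Node (2,1) S=95.0400: V=(p*·157.7900+(1−p*)·82.6500)/1.03=136.1722; Δ=(157.7900−82.6500)/(104.5440−76.0320)=2.6354; B=V−Δ·S=-114.2945
Node (2,2) S=130.6800: V=(p*·125.0700+(1−p*)·157.7900)/1.03=128.8395; Δ=(125.0700−157.7900)/(143.7480−104.5440)=-0.8346; B=V−Δ·S=237.9061
Node (1,0) S=86.4000: V=(p*·136.1722+(1−p*)·70.5537)/1.03=117.3410; Δ=(136.1722−70.5537)/(95.0400−69.1200)=2.5316; B=V−Δ·S=-101.3872
Node (1,1) S=118.8000: V=(p*·128.8395+(1−p*)·136.1722)/1.03=126.7480; Δ=(128.8395−136.1722)/(130.6800−95.0400)=-0.2057; B=V−Δ·S=151.1903
Node (0,0) S=108.0000: V=(p*·126.7480+(1−p*)·117.3410)/1.03=120.9253; Δ=(126.7480−117.3410)/(118.8000−86.4000)=0.2903; B=V−Δ·S=89.5685
Check: Δ(0,0)·S0 + B(0,0) = 120.9253 = V0.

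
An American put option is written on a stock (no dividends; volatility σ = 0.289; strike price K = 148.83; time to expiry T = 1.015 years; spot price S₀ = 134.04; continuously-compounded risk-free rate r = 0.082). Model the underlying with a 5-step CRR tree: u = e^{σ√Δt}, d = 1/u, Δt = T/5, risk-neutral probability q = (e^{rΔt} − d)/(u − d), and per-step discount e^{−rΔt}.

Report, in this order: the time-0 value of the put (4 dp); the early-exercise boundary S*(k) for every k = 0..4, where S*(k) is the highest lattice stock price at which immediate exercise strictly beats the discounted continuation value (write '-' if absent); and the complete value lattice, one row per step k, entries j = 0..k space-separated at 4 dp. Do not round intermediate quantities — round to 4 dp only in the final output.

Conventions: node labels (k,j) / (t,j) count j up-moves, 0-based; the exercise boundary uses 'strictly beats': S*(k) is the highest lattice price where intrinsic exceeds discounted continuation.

Δt=0.20300, u=1.13907, d=0.87791, q=0.53177, disc=e^(-rΔt)=0.98349
k=5 terminal: V=max(K-S,0) → 78.9286 58.1346 31.1549 0.0000 0.0000 0.0000
k=4: j=0 S=79.6225 intr=69.2075 cont=66.7506 V=69.2075[EX]; j=1 S=103.3083 intr=45.5217 cont=43.0648 V=45.5217[EX]; j=2 S=134.0400 intr=14.7900 cont=14.3469 V=14.7900[EX]; j=3 S=173.9137 intr=0.0000 cont=0.0000 V=0.0000[hold]; j=4 S=225.6489 intr=0.0000 cont=0.0000 V=0.0000[hold]  S*(4)=134.0400
k=3: j=0 S=90.6954 intr=58.1346 cont=55.6777 V=58.1346[EX]; j=1 S=117.6751 intr=31.1549 cont=28.6979 V=31.1549[EX]; j=2 S=152.6807 intr=0.0000 cont=6.8109 V=6.8109[hold]; j=3 S=198.0995 intr=0.0000 cont=0.0000 V=0.0000[hold]  S*(3)=117.6751
k=2: j=0 S=103.3083 intr=45.5217 cont=43.0648 V=45.5217[EX]; j=1 S=134.0400 intr=14.7900 cont=17.9089 V=17.9089[hold]; j=2 S=173.9137 intr=0.0000 cont=3.1364 V=3.1364[hold]  S*(2)=103.3083
k=1: j=0 S=117.6751 intr=31.1549 cont=30.3291 V=31.1549[EX]; j=1 S=152.6807 intr=0.0000 cont=9.8875 V=9.8875[hold]  S*(1)=117.6751
k=0: j=0 S=134.0400 intr=14.7900 cont=19.5180 V=19.5180[hold]  S*(0)=-

price = 19.5180
boundary = - 117.6751 103.3083 117.6751 134.0400
tree:
19.5180
31.1549 9.8875
45.5217 17.9089 3.1364
58.1346 31.1549 6.8109 0.0000
69.2075 45.5217 14.7900 0.0000 0.0000
78.9286 58.1346 31.1549 0.0000 0.0000 0.0000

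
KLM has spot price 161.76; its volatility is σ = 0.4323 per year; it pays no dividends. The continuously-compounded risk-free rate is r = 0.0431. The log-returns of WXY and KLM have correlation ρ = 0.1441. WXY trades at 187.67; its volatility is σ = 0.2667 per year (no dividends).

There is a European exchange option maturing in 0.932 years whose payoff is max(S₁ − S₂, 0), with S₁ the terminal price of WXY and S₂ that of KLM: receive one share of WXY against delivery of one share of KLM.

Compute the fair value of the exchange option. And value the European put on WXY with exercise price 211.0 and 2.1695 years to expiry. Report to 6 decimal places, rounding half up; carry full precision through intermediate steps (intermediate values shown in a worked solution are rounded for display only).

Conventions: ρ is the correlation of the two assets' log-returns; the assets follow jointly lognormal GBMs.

exchange price = 46.200978
price(WXY put K=211.0) = 31.873095

σ_eff = √(σ₁² + σ₂² − 2ρσ₁σ₂) = √(0.2667² + 0.4323² − 2·0.1441·0.2667·0.4323) = 0.474114
d₁ = (ln(S₁/S₂) + (q₂ − q₁ + σ_eff²/2)T) / (σ_eff√T) = (ln(187.67/161.76) + (0.0 − 0.0 + 0.112392)·0.932) / 0.457711 = 0.553452
d₂ = d₁ − σ_eff√T = 0.553452 − 0.457711 = 0.095741
N(d₁) = 0.710023,  N(d₂) = 0.538137
V = S₁·e^{−q₁T}·N(d₁) − S₂·e^{−q₂T}·N(d₂) = 133.250021 − 87.049044 = 46.200978
[vanilla: WXY put K=211.0]
σ√T = 0.2667·√2.1695 = 0.392828
d₁ = (ln(S/K) + (r+σ²/2)T) / (σ√T) = (ln(187.67/211.0) + (0.0431+0.2667²/2)·2.1695) / 0.392828 = (-0.117173 + 0.170663) / 0.392828 = 0.136165
d₂ = d₁ − σ√T = 0.136165 − 0.392828 = -0.256663
e^{−rT} = 0.910733
N(−d₁) = 0.445845,  N(−d₂) = 0.601281
price = K·e^{−rT}·N(−d₂) − S·N(−d₁) = 115.544904 − 83.671809 = 31.873095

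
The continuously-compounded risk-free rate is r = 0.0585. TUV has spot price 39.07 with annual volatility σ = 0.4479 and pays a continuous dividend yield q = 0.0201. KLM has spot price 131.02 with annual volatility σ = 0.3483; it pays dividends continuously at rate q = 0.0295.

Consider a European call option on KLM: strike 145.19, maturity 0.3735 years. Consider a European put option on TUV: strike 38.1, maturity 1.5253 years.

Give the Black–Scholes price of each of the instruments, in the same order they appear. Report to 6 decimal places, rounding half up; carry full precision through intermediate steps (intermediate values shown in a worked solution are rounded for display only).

price(KLM call K=145.19) = 6.328799
price(TUV put K=38.1) = 6.491692

[KLM call K=145.19]
σ√T = 0.3483·√0.3735 = 0.212862
d₁ = (ln(S/K) + (r−q+σ²/2)T) / (σ√T) = (ln(131.02/145.19) + (0.0585−0.0295+0.3483²/2)·0.3735) / 0.212862 = (-0.102693 + 0.033487) / 0.212862 = -0.325124
d₂ = d₁ − σ√T = -0.325124 − 0.212862 = -0.537986
e^{−rT} = 0.978387
e^{−qT} = 0.989042
N(d₁) = 0.372544,  N(d₂) = 0.295293
price = S·e^{−qT}·N(d₁) − K·e^{−rT}·N(d₂) = 48.275827 − 41.947028 = 6.328799
[TUV put K=38.1]
σ√T = 0.4479·√1.5253 = 0.553170
d₁ = (ln(S/K) + (r−q+σ²/2)T) / (σ√T) = (ln(39.07/38.1) + (0.0585−0.0201+0.4479²/2)·1.5253) / 0.553170 = (0.025141 + 0.211570) / 0.553170 = 0.427917
d₂ = d₁ − σ√T = 0.427917 − 0.553170 = -0.125253
e^{−rT} = 0.914635
e^{−qT} = 0.969807
N(−d₁) = 0.334356,  N(−d₂) = 0.549839
price = K·e^{−rT}·N(−d₂) − S·e^{−qT}·N(−d₁) = 19.160552 − 12.668860 = 6.491692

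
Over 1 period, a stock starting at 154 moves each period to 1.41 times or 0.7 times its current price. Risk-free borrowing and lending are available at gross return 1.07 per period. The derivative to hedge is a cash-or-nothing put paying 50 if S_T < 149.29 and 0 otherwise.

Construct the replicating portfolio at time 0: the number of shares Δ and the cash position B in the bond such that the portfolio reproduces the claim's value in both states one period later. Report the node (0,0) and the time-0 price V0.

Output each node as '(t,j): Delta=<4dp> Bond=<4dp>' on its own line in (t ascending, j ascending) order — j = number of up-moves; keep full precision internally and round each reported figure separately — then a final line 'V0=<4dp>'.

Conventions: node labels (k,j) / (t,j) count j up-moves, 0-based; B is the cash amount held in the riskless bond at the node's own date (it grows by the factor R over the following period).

The replicating-portfolio and risk-neutral prices coincide; use p* = (1.07−0.7)/(1.41−0.7) = 0.5211 for the latter.
At maturity the claim pays: V(1,0)=50.0000, V(1,1)=0.0000
  t=0,j=0: stock 154.0000 → up 217.1400 (V=0.0000), down 107.8000 (V=50.0000). Price 22.3773; hedge Δ=-0.4573, bond B=92.7998.
As a check, the time-0 holding Δ(0,0)·S0 + B(0,0) comes to 22.3773 — exactly V0.

(0,0): Delta=-0.4573 Bond=92.7998
V0=22.3773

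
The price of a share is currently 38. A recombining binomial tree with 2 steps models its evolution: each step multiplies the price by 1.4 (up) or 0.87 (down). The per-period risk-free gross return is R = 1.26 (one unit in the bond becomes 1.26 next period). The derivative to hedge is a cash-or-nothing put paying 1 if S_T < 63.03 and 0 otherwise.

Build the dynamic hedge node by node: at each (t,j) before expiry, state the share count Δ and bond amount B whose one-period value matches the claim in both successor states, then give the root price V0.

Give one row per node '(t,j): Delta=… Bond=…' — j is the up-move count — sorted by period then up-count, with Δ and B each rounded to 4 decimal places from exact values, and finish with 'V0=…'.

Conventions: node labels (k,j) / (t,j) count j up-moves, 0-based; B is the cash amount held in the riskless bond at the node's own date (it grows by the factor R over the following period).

No-arbitrage ⇒ martingale measure with p* = (R−d)/(u−d) = 0.7358.
Terminal payoffs: V(2,0)=1.0000, V(2,1)=1.0000, V(2,2)=0.0000
Node (1,0) S=33.0600: V=(p*·1.0000+(1−p*)·1.0000)/1.26=0.7937; Δ=(1.0000−1.0000)/(46.2840−28.7622)=0.0000; B=V−Δ·S=0.7937
Node (1,1) S=53.2000: V=(p*·0.0000+(1−p*)·1.0000)/1.26=0.2096; Δ=(0.0000−1.0000)/(74.4800−46.2840)=-0.0355; B=V−Δ·S=2.0964
Node (0,0) S=38.0000: V=(p*·0.2096+(1−p*)·0.7937)/1.26=0.2888; Δ=(0.2096−0.7937)/(53.2000−33.0600)=-0.0290; B=V−Δ·S=1.3907
As a check, the time-0 holding Δ(0,0)·S0 + B(0,0) comes to 0.2888 — exactly V0.

(0,0): Delta=-0.0290 Bond=1.3907
(1,0): Delta=0.0000 Bond=0.7937
(1,1): Delta=-0.0355 Bond=2.0964
V0=0.2888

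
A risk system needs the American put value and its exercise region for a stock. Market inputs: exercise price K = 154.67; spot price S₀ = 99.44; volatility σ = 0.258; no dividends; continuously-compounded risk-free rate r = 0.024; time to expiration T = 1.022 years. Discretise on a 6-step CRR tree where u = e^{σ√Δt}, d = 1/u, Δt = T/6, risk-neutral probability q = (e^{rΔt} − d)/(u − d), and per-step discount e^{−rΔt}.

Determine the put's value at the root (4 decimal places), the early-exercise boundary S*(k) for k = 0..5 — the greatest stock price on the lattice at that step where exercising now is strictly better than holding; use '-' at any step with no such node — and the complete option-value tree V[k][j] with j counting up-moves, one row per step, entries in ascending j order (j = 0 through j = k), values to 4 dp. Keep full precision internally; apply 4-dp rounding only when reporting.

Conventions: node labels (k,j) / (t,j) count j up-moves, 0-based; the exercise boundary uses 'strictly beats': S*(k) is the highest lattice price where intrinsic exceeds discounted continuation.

params: Δt=0.17033 u=1.11236 d=0.89899 q=0.49260 e^(-rΔt)=0.99592
t_6 payoffs: 102.1774 89.7190 74.3038 55.2300 31.6293 2.4273 0.0000
t_5: node(5,0) S=58.3905 payoff=96.2795 vs cont=95.6485 → 96.2795 [stop]  node(5,1) S=72.2486 payoff=82.4214 vs cont=81.7904 → 82.4214 [stop]  node(5,2) S=89.3958 payoff=65.2742 vs cont=64.6432 → 65.2742 [stop]  node(5,3) S=110.6127 payoff=44.0573 vs cont=43.4263 → 44.0573 [stop]  node(5,4) S=136.8651 payoff=17.8049 vs cont=17.1739 → 17.8049 [stop]  node(5,5) S=169.3481 payoff=0.0000 vs cont=1.2266 → 1.2266 [wait]  ⇒ S*(5)=136.8651
t_4: node(4,0) S=64.9510 payoff=89.7190 vs cont=89.0880 → 89.7190 [stop]  node(4,1) S=80.3662 payoff=74.3038 vs cont=73.6728 → 74.3038 [stop]  node(4,2) S=99.4400 payoff=55.2300 vs cont=54.5990 → 55.2300 [stop]  node(4,3) S=123.0407 payoff=31.6293 vs cont=30.9983 → 31.6293 [stop]  node(4,4) S=152.2427 payoff=2.4273 vs cont=9.5990 → 9.5990 [wait]  ⇒ S*(4)=123.0407
t_3: node(3,0) S=72.2486 payoff=82.4214 vs cont=81.7904 → 82.4214 [stop]  node(3,1) S=89.3958 payoff=65.2742 vs cont=64.6432 → 65.2742 [stop]  node(3,2) S=110.6127 payoff=44.0573 vs cont=43.4263 → 44.0573 [stop]  node(3,3) S=136.8651 payoff=17.8049 vs cont=20.6923 → 20.6923 [wait]  ⇒ S*(3)=110.6127
t_2: node(2,0) S=80.3662 payoff=74.3038 vs cont=73.6728 → 74.3038 [stop]  node(2,1) S=99.4400 payoff=55.2300 vs cont=54.5990 → 55.2300 [stop]  node(2,2) S=123.0407 payoff=31.6293 vs cont=32.4149 → 32.4149 [wait]  ⇒ S*(2)=99.4400
t_1: node(1,0) S=89.3958 payoff=65.2742 vs cont=64.6432 → 65.2742 [stop]  node(1,1) S=110.6127 payoff=44.0573 vs cont=43.8117 → 44.0573 [stop]  ⇒ S*(1)=110.6127
t_0: node(0,0) S=99.4400 payoff=55.2300 vs cont=54.5990 → 55.2300 [stop]  ⇒ S*(0)=99.4400

price = 55.2300
boundary = 99.4400 110.6127 99.4400 110.6127 123.0407 136.8651
tree:
55.2300
65.2742 44.0573
74.3038 55.2300 32.4149
82.4214 65.2742 44.0573 20.6923
89.7190 74.3038 55.2300 31.6293 9.5990
96.2795 82.4214 65.2742 44.0573 17.8049 1.2266
102.1774 89.7190 74.3038 55.2300 31.6293 2.4273 0.0000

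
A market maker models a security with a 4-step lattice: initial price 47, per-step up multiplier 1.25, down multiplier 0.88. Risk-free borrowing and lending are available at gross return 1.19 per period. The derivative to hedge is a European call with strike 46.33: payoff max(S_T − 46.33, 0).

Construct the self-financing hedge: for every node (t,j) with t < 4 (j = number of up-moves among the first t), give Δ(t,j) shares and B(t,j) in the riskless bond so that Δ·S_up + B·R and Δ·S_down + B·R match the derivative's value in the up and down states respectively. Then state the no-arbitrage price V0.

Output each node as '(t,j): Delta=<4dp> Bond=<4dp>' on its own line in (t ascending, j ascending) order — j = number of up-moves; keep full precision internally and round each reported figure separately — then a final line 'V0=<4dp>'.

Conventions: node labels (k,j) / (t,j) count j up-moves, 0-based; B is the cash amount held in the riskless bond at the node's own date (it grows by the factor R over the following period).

Under the risk-neutral measure, an up-move has probability p* = (R−d)/(u−d) = 0.8378 and values discount at R = 1.19.
Terminal payoffs: V(4,0)=0.0000, V(4,1)=0.0000, V(4,2)=10.5400, V(4,3)=34.4513, V(4,4)=68.4161
Node (3,0) S=32.0292: V=(p*·0.0000+(1−p*)·0.0000)/1.19=0.0000; Δ=(0.0000−0.0000)/(40.0365−28.1857)=0.0000; B=V−Δ·S=0.0000
Node (3,1) S=45.4960: V=(p*·10.5400+(1−p*)·0.0000)/1.19=7.4208; Δ=(10.5400−0.0000)/(56.8700−40.0365)=0.6261; B=V−Δ·S=-21.0656
Node (3,2) S=64.6250: V=(p*·34.4513+(1−p*)·10.5400)/1.19=25.6922; Δ=(34.4513−10.5400)/(80.7812−56.8700)=1.0000; B=V−Δ·S=-38.9328
Node (3,3) S=91.7969: V=(p*·68.4161+(1−p*)·34.4513)/1.19=52.8641; Δ=(68.4161−34.4513)/(114.7461−80.7812)=1.0000; B=V−Δ·S=-38.9328
Node (2,0) S=36.3968: V=(p*·7.4208+(1−p*)·0.0000)/1.19=5.2248; Δ=(7.4208−0.0000)/(45.4960−32.0292)=0.5510; B=V−Δ·S=-14.8316
Node (2,1) S=51.7000: V=(p*·25.6922+(1−p*)·7.4208)/1.19=19.1003; Δ=(25.6922−7.4208)/(64.6250−45.4960)=0.9552; B=V−Δ·S=-30.2818
Node (2,2) S=73.4375: V=(p*·52.8641+(1−p*)·25.6922)/1.19=40.7209; Δ=(52.8641−25.6922)/(91.7969−64.6250)=1.0000; B=V−Δ·S=-32.7166
Node (1,0) S=41.3600: V=(p*·19.1003+(1−p*)·5.2248)/1.19=14.1598; Δ=(19.1003−5.2248)/(51.7000−36.3968)=0.9067; B=V−Δ·S=-23.3415
Node (1,1) S=58.7500: V=(p*·40.7209+(1−p*)·19.1003)/1.19=31.2730; Δ=(40.7209−19.1003)/(73.4375−51.7000)=0.9946; B=V−Δ·S=-27.1612
Node (0,0) S=47.0000: V=(p*·31.2730+(1−p*)·14.1598)/1.19=23.9478; Δ=(31.2730−14.1598)/(58.7500−41.3600)=0.9841; B=V−Δ·S=-22.3040
As a check, the time-0 holding Δ(0,0)·S0 + B(0,0) comes to 23.9478 — exactly V0.

(0,0): Delta=0.9841 Bond=-22.3040
(1,0): Delta=0.9067 Bond=-23.3415
(1,1): Delta=0.9946 Bond=-27.1612
(2,0): Delta=0.5510 Bond=-14.8316
(2,1): Delta=0.9552 Bond=-30.2818
(2,2): Delta=1.0000 Bond=-32.7166
(3,0): Delta=0.0000 Bond=0.0000
(3,1): Delta=0.6261 Bond=-21.0656
(3,2): Delta=1.0000 Bond=-38.9328
(3,3): Delta=1.0000 Bond=-38.9328
V0=23.9478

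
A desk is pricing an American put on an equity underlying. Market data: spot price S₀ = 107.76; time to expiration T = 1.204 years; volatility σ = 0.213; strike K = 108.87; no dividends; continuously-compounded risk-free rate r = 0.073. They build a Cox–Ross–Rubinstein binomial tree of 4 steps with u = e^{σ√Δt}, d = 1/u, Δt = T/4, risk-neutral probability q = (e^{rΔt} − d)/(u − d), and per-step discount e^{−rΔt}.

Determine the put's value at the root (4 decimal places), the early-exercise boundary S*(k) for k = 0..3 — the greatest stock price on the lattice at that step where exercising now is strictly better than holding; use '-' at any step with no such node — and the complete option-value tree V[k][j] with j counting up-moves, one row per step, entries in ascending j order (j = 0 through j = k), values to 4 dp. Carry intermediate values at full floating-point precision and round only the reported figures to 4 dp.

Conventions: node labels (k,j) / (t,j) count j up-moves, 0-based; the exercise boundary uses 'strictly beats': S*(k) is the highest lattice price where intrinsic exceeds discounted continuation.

Δt=0.30100, u=1.12396, d=0.88971, q=0.56566, disc=e^(-rΔt)=0.97827
k=4 terminal: V=max(K-S,0) → 41.3469 23.5688 1.1100 0.0000 0.0000
k=3: j=0 S=75.8933 intr=32.9767 cont=30.6105 V=32.9767[EX]; j=1 S=95.8752 intr=12.9948 cont=10.6287 V=12.9948[EX]; j=2 S=121.1181 intr=0.0000 cont=0.4716 V=0.4716[hold]; j=3 S=153.0071 intr=0.0000 cont=0.0000 V=0.0000[hold]  S*(3)=95.8752
k=2: j=0 S=85.3012 intr=23.5688 cont=21.2027 V=23.5688[EX]; j=1 S=107.7600 intr=1.1100 cont=5.7825 V=5.7825[hold]; j=2 S=136.1320 intr=0.0000 cont=0.2004 V=0.2004[hold]  S*(2)=85.3012
k=1: j=0 S=95.8752 intr=12.9948 cont=13.2143 V=13.2143[hold]; j=1 S=121.1181 intr=0.0000 cont=2.5679 V=2.5679[hold]  S*(1)=-
k=0: j=0 S=107.7600 intr=1.1100 cont=7.0358 V=7.0358[hold]  S*(0)=-

price = 7.0358
boundary = - - 85.3012 95.8752
tree:
7.0358
13.2143 2.5679
23.5688 5.7825 0.2004
32.9767 12.9948 0.4716 0.0000
41.3469 23.5688 1.1100 0.0000 0.0000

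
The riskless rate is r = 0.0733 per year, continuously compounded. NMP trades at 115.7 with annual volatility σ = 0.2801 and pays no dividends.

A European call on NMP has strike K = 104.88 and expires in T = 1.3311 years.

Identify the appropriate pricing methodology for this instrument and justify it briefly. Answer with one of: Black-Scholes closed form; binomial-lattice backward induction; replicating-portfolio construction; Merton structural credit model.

Key observation: the strike-104.88 call on NMP is European-exercise on a continuously-modelled lognormal underlying, so its value is a single closed-form evaluation.

framework: Black-Scholes closed form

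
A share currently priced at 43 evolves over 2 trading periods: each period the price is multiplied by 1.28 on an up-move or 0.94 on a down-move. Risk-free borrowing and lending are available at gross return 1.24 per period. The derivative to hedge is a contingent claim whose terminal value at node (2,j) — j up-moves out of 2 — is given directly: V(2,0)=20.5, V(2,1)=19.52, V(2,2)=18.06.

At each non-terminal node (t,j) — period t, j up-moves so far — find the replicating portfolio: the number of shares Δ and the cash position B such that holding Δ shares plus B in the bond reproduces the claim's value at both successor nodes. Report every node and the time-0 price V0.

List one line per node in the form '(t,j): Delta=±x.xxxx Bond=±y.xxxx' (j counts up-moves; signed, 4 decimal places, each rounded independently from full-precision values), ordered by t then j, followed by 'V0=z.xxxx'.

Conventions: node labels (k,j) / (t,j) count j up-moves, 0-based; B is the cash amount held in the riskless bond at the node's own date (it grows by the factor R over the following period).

(0,0): Delta=-0.0774 Bond=15.2937
(1,0): Delta=-0.0713 Bond=18.7173
(1,1): Delta=-0.0780 Bond=18.9972
V0=11.9647

Since d<R<u, set p* = (R−d)/(u−d) = 0.8824; price each node as the discounted p*-expectation of its children.
Payoffs at expiry: V(2,0)=20.5000, V(2,1)=19.5200, V(2,2)=18.0600
(1,0): S=40.4200. Δ = (V_up−V_dn)/(S_up−S_dn) = (19.5200−20.5000)/(51.7376−37.9948) = -0.0713. V = [p*·19.5200 + (1−p*)·20.5000]/1.24 = 15.8349. B = V − Δ·S = 18.7173.
(1,1): S=55.0400. Δ = (V_up−V_dn)/(S_up−S_dn) = (18.0600−19.5200)/(70.4512−51.7376) = -0.0780. V = [p*·18.0600 + (1−p*)·19.5200]/1.24 = 14.7030. B = V − Δ·S = 18.9972.
(0,0): S=43.0000. Δ = (V_up−V_dn)/(S_up−S_dn) = (14.7030−15.8349)/(55.0400−40.4200) = -0.0774. V = [p*·14.7030 + (1−p*)·15.8349]/1.24 = 11.9647. B = V − Δ·S = 15.2937.
Sanity check at the root: Δ(0,0)·S0 + B(0,0) reproduces V0 = 11.9647.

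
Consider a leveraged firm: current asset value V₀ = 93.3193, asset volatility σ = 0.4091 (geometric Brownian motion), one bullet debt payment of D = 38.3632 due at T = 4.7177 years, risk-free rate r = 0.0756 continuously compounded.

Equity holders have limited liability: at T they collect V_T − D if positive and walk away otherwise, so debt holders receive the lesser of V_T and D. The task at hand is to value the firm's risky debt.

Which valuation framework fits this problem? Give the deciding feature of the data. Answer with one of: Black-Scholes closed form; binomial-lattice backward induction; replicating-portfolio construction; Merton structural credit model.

Key observation: assets follow a GBM and default happens iff V_T < 38.3632; valuing claims on that split (equity as a call, risky debt as the residual) is the structural model's definition.

framework: Merton structural credit model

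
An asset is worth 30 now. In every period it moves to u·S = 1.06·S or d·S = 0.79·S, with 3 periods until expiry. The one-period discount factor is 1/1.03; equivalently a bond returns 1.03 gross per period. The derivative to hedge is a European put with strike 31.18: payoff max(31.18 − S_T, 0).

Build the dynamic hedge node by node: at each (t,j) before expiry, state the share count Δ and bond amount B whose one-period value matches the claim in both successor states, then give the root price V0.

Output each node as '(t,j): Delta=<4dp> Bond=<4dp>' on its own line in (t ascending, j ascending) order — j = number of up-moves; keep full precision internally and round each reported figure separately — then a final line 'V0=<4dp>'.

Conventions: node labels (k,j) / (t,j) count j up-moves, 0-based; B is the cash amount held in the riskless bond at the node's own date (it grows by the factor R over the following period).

Arbitrage-free pricing uses the up-move probability p* = (R−d)/(u−d) = 0.8889, discounting each step at R = 1.03.
Expiry values: V(3,0)=16.3888, V(3,1)=11.3336, V(3,2)=4.5507, V(3,3)=0.0000
  t=2,j=0: stock 18.7230 → up 19.8464 (V=11.3336), down 14.7912 (V=16.3888). Price 11.5488; hedge Δ=-1.0000, bond B=30.2718.
  t=2,j=1: stock 25.1220 → up 26.6293 (V=4.5507), down 19.8464 (V=11.3336). Price 5.1498; hedge Δ=-1.0000, bond B=30.2718.
  t=2,j=2: stock 33.7080 → up 35.7305 (V=0.0000), down 26.6293 (V=4.5507). Price 0.4909; hedge Δ=-0.5000, bond B=17.3453.
  t=1,j=0: stock 23.7000 → up 25.1220 (V=5.1498), down 18.7230 (V=11.5488). Price 5.6901; hedge Δ=-1.0000, bond B=29.3901.
  t=1,j=1: stock 31.8000 → up 33.7080 (V=0.4909), down 25.1220 (V=5.1498). Price 0.9792; hedge Δ=-0.5426, bond B=18.2345.
  t=0,j=0: stock 30.0000 → up 31.8000 (V=0.9792), down 23.7000 (V=5.6901). Price 1.4589; hedge Δ=-0.5816, bond B=18.9068.
As a check, the time-0 holding Δ(0,0)·S0 + B(0,0) comes to 1.4589 — exactly V0.

(0,0): Delta=-0.5816 Bond=18.9068
(1,0): Delta=-1.0000 Bond=29.3901
(1,1): Delta=-0.5426 Bond=18.2345
(2,0): Delta=-1.0000 Bond=30.2718
(2,1): Delta=-1.0000 Bond=30.2718
(2,2): Delta=-0.5000 Bond=17.3453
V0=1.4589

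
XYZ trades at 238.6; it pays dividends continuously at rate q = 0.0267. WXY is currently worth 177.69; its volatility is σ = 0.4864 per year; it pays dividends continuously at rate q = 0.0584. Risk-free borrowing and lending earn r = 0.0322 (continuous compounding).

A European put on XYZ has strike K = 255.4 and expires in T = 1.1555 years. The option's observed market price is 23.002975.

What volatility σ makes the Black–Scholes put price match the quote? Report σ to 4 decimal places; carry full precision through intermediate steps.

At σ = 0.1415 the Black–Scholes value reproduces the quote:
σ√T = 0.1415·√1.1555 = 0.152104
d₁ = (ln(S/K) + (r−q+σ²/2)T) / (σ√T) = (ln(238.6/255.4) + (0.0322−0.0267+0.1415²/2)·1.1555) / 0.152104 = (-0.068042 + 0.017923) / 0.152104 = -0.329506
d₂ = d₁ − σ√T = -0.329506 − 0.152104 = -0.481611
e^{−rT} = 0.963477
e^{−qT} = 0.969619
N(−d₁) = 0.629114,  N(−d₂) = 0.684959
V = K·e^{−rT}·N(−d₂) − S·e^{−qT}·N(−d₁) = 168.549107 − 145.546131 = 23.002975 (the quoted price), and the Black–Scholes price is strictly increasing in σ, so σ is unique

sigma = 0.1415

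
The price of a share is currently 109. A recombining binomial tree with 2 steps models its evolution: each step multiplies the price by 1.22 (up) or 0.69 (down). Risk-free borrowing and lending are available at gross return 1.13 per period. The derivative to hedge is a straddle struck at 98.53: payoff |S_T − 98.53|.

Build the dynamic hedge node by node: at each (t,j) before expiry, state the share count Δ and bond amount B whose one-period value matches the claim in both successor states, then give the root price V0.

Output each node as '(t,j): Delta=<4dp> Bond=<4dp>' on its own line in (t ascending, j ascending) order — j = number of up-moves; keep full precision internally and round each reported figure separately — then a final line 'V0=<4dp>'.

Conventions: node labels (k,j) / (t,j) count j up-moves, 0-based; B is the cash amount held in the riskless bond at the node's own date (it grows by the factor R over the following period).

Arbitrage-free pricing uses the up-move probability p* = (R−d)/(u−d) = 0.8302, discounting each step at R = 1.13.
Expiry values: V(2,0)=46.6351, V(2,1)=6.7738, V(2,2)=63.7056
Node (1,0) S=75.2100: V=(p*·6.7738+(1−p*)·46.6351)/1.13=11.9847; Δ=(6.7738−46.6351)/(91.7562−51.8949)=-1.0000; B=V−Δ·S=87.1947
Node (1,1) S=132.9800: V=(p*·63.7056+(1−p*)·6.7738)/1.13=47.8212; Δ=(63.7056−6.7738)/(162.2356−91.7562)=0.8078; B=V−Δ·S=-59.5973
Node (0,0) S=109.0000: V=(p*·47.8212+(1−p*)·11.9847)/1.13=36.9343; Δ=(47.8212−11.9847)/(132.9800−75.2100)=0.6203; B=V−Δ·S=-30.6817
Sanity check at the root: Δ(0,0)·S0 + B(0,0) reproduces V0 = 36.9343.

(0,0): Delta=0.6203 Bond=-30.6817
(1,0): Delta=-1.0000 Bond=87.1947
(1,1): Delta=0.8078 Bond=-59.5973
V0=36.9343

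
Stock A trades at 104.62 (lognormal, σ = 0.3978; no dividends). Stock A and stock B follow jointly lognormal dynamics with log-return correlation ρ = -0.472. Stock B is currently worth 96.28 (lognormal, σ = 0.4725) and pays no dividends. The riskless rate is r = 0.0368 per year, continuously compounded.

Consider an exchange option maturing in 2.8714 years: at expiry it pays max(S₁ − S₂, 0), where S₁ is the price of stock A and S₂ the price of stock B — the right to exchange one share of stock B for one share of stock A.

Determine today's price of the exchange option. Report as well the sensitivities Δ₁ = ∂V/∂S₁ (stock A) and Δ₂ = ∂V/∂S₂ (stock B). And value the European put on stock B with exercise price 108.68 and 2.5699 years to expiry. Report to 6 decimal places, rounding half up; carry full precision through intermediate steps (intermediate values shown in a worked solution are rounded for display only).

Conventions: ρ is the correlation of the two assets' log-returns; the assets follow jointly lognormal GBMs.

exchange price = 51.826946
Δ1 = 0.757725
Δ2 = -0.285067
price(stock B put K=108.68) = 30.109315

σ_eff = √(σ₁² + σ₂² − 2ρσ₁σ₂) = √(0.3978² + 0.4725² − 2·-0.472·0.3978·0.4725) = 0.747620
d₁ = (ln(S₁/S₂) + (q₂ − q₁ + σ_eff²/2)T) / (σ_eff√T) = (ln(104.62/96.28) + (0.0 − 0.0 + 0.279468)·2.8714) / 1.266858 = 0.699004
d₂ = d₁ − σ_eff√T = 0.699004 − 1.266858 = -0.567854
N(d₁) = 0.757725,  N(d₂) = 0.285067
V = S₁·e^{−q₁T}·N(d₁) − S₂·e^{−q₂T}·N(d₂) = 79.273206 − 27.446260 = 51.826946
Δ₁ = e^{−q₁T}·N(d₁) = 0.757725;  Δ₂ = −e^{−q₂T}·N(d₂) = -0.285067
[vanilla: stock B put K=108.68]
σ√T = 0.4725·√2.5699 = 0.757460
d₁ = (ln(S/K) + (r+σ²/2)T) / (σ√T) = (ln(96.28/108.68) + (0.0368+0.4725²/2)·2.5699) / 0.757460 = (-0.121147 + 0.381445) / 0.757460 = 0.343646
d₂ = d₁ − σ√T = 0.343646 − 0.757460 = -0.413814
e^{−rT} = 0.909762
N(−d₁) = 0.365556,  N(−d₂) = 0.660495
price = K·e^{−rT}·N(−d₂) − S·N(−d₁) = 65.305070 − 35.195755 = 30.109315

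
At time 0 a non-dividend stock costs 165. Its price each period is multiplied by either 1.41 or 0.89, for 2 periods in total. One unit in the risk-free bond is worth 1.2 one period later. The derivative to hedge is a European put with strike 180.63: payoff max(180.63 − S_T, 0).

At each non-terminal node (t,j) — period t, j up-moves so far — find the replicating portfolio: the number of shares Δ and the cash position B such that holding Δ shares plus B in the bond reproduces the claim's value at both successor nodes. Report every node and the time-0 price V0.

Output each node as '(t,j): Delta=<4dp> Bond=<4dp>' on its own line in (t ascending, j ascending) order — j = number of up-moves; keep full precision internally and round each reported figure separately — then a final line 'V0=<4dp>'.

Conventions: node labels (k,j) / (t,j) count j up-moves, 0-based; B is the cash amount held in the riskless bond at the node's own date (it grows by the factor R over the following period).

Risk-neutral probability p* = (R−d)/(u−d) = (1.2−0.89)/(1.41−0.89) = 0.5962.
Expiry values: V(2,0)=49.9335, V(2,1)=0.0000, V(2,2)=0.0000
  t=1,j=0: stock 146.8500 → up 207.0585 (V=0.0000), down 130.6965 (V=49.9335). Price 16.8045; hedge Δ=-0.6539, bond B=112.8305.
  t=1,j=1: stock 232.6500 → up 328.0365 (V=0.0000), down 207.0585 (V=0.0000). Price 0.0000; hedge Δ=0.0000, bond B=0.0000.
  t=0,j=0: stock 165.0000 → up 232.6500 (V=0.0000), down 146.8500 (V=16.8045). Price 5.6554; hedge Δ=-0.1959, bond B=37.9718.
Check: Δ(0,0)·S0 + B(0,0) = 5.6554 = V0.

(0,0): Delta=-0.1959 Bond=37.9718
(1,0): Delta=-0.6539 Bond=112.8305
(1,1): Delta=0.0000 Bond=0.0000
V0=5.6554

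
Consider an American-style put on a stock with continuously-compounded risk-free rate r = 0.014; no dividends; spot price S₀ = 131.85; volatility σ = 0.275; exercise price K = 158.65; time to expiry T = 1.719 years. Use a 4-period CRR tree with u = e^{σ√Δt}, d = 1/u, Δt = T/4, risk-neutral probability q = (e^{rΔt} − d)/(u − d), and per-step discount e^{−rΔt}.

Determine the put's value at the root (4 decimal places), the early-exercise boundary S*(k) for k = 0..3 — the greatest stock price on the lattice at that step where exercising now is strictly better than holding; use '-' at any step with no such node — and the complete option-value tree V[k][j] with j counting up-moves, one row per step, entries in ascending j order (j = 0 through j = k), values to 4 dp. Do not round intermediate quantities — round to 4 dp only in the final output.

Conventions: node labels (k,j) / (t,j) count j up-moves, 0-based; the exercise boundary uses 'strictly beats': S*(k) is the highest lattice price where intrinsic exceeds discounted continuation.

Δt=0.42975  u=1.19755  d=0.83504  q=0.47170  discount=0.99400
step 4 (expiry): payoffs max(K−S,0) = 94.5428 66.7123 26.8000 0.0000 0.0000
step 3: (k=3,j=0): S=76.7715, K−S=81.8785, hold=80.9268 ⇒ V=81.8785 exercise | (k=3,j=1): S=110.0999, K−S=48.5501, hold=47.5985 ⇒ V=48.5501 exercise | (k=3,j=2): S=157.8969, K−S=0.7531, hold=14.0735 ⇒ V=14.0735 continue | (k=3,j=3): S=226.4437, K−S=0.0000, hold=0.0000 ⇒ V=0.0000 continue  boundary S*=110.0999
step 2: (k=2,j=0): S=91.9377, K−S=66.7123, hold=65.7607 ⇒ V=66.7123 exercise | (k=2,j=1): S=131.8500, K−S=26.8000, hold=32.0939 ⇒ V=32.0939 continue | (k=2,j=2): S=189.0893, K−S=0.0000, hold=7.3905 ⇒ V=7.3905 continue  boundary S*=91.9377
step 1: (k=1,j=0): S=110.0999, K−S=48.5501, hold=50.0806 ⇒ V=50.0806 continue | (k=1,j=1): S=157.8969, K−S=0.7531, hold=20.3187 ⇒ V=20.3187 continue  boundary S*=-
step 0: (k=0,j=0): S=131.8500, K−S=26.8000, hold=35.8257 ⇒ V=35.8257 continue  boundary S*=-

price = 35.8257
boundary = - - 91.9377 110.0999
tree:
35.8257
50.0806 20.3187
66.7123 32.0939 7.3905
81.8785 48.5501 14.0735 0.0000
94.5428 66.7123 26.8000 0.0000 0.0000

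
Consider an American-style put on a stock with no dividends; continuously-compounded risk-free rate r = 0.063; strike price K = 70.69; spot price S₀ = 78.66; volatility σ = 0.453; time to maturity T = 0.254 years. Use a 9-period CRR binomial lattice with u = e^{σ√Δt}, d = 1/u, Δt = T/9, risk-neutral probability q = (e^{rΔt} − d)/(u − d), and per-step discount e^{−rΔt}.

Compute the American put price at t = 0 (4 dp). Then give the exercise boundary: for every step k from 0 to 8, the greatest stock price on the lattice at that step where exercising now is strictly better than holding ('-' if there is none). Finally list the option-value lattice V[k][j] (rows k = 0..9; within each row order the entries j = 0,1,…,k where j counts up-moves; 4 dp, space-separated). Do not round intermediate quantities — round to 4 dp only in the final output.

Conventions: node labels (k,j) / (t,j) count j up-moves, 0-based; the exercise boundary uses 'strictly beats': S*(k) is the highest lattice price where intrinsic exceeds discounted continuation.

params: Δt=0.02822 u=1.07907 d=0.92672 q=0.49266 e^(-rΔt)=0.99822
t_9 payoffs: 31.0349 24.5157 16.9248 8.0860 0.0000 0.0000 0.0000 0.0000 0.0000 0.0000
t_8: node(8,0) S=42.7907 payoff=27.8993 vs cont=27.7737 → 27.8993 [stop]  node(8,1) S=49.8254 payoff=20.8646 vs cont=20.7390 → 20.8646 [stop]  node(8,2) S=58.0166 payoff=12.6734 vs cont=12.5479 → 12.6734 [stop]  node(8,3) S=67.5543 payoff=3.1357 vs cont=4.0950 → 4.0950 [wait]  node(8,4) S=78.6600 payoff=0.0000 vs cont=0.0000 → 0.0000 [wait]  node(8,5) S=91.5915 payoff=0.0000 vs cont=0.0000 → 0.0000 [wait]  node(8,6) S=106.6488 payoff=0.0000 vs cont=0.0000 → 0.0000 [wait]  node(8,7) S=124.1815 payoff=0.0000 vs cont=0.0000 → 0.0000 [wait]  node(8,8) S=144.5966 payoff=0.0000 vs cont=0.0000 → 0.0000 [wait]  ⇒ S*(8)=58.0166
t_7: node(7,0) S=46.1743 payoff=24.5157 vs cont=24.3901 → 24.5157 [stop]  node(7,1) S=53.7652 payoff=16.9248 vs cont=16.7992 → 16.9248 [stop]  node(7,2) S=62.6040 payoff=8.0860 vs cont=8.4321 → 8.4321 [wait]  node(7,3) S=72.8960 payoff=0.0000 vs cont=2.0738 → 2.0738 [wait]  node(7,4) S=84.8798 payoff=0.0000 vs cont=0.0000 → 0.0000 [wait]  node(7,5) S=98.8338 payoff=0.0000 vs cont=0.0000 → 0.0000 [wait]  node(7,6) S=115.0818 payoff=0.0000 vs cont=0.0000 → 0.0000 [wait]  node(7,7) S=134.0008 payoff=0.0000 vs cont=0.0000 → 0.0000 [wait]  ⇒ S*(7)=53.7652
t_6: node(6,0) S=49.8254 payoff=20.8646 vs cont=20.7390 → 20.8646 [stop]  node(6,1) S=58.0166 payoff=12.6734 vs cont=12.7181 → 12.7181 [wait]  node(6,2) S=67.5543 payoff=3.1357 vs cont=5.2902 → 5.2902 [wait]  node(6,3) S=78.6600 payoff=0.0000 vs cont=1.0503 → 1.0503 [wait]  node(6,4) S=91.5915 payoff=0.0000 vs cont=0.0000 → 0.0000 [wait]  node(6,5) S=106.6488 payoff=0.0000 vs cont=0.0000 → 0.0000 [wait]  node(6,6) S=124.1815 payoff=0.0000 vs cont=0.0000 → 0.0000 [wait]  ⇒ S*(6)=49.8254
t_5: node(5,0) S=53.7652 payoff=16.9248 vs cont=16.8212 → 16.9248 [stop]  node(5,1) S=62.6040 payoff=8.0860 vs cont=9.0426 → 9.0426 [wait]  node(5,2) S=72.8960 payoff=0.0000 vs cont=3.1957 → 3.1957 [wait]  node(5,3) S=84.8798 payoff=0.0000 vs cont=0.5319 → 0.5319 [wait]  node(5,4) S=98.8338 payoff=0.0000 vs cont=0.0000 → 0.0000 [wait]  node(5,5) S=115.0818 payoff=0.0000 vs cont=0.0000 → 0.0000 [wait]  ⇒ S*(5)=53.7652
t_4: node(4,0) S=58.0166 payoff=12.6734 vs cont=13.0183 → 13.0183 [wait]  node(4,1) S=67.5543 payoff=3.1357 vs cont=6.1511 → 6.1511 [wait]  node(4,2) S=78.6600 payoff=0.0000 vs cont=1.8800 → 1.8800 [wait]  node(4,3) S=91.5915 payoff=0.0000 vs cont=0.2694 → 0.2694 [wait]  node(4,4) S=106.6488 payoff=0.0000 vs cont=0.0000 → 0.0000 [wait]  ⇒ S*(4)=-
t_3: node(3,0) S=62.6040 payoff=8.0860 vs cont=9.6180 → 9.6180 [wait]  node(3,1) S=72.8960 payoff=0.0000 vs cont=4.0397 → 4.0397 [wait]  node(3,2) S=84.8798 payoff=0.0000 vs cont=1.0846 → 1.0846 [wait]  node(3,3) S=98.8338 payoff=0.0000 vs cont=0.1364 → 0.1364 [wait]  ⇒ S*(3)=-
t_2: node(2,0) S=67.5543 payoff=3.1357 vs cont=6.8575 → 6.8575 [wait]  node(2,1) S=78.6600 payoff=0.0000 vs cont=2.5792 → 2.5792 [wait]  node(2,2) S=91.5915 payoff=0.0000 vs cont=0.6163 → 0.6163 [wait]  ⇒ S*(2)=-
t_1: node(1,0) S=72.8960 payoff=0.0000 vs cont=4.7413 → 4.7413 [wait]  node(1,1) S=84.8798 payoff=0.0000 vs cont=1.6093 → 1.6093 [wait]  ⇒ S*(1)=-
t_0: node(0,0) S=78.6600 payoff=0.0000 vs cont=3.1926 → 3.1926 [wait]  ⇒ S*(0)=-

price = 3.1926
boundary = - - - - - 53.7652 49.8254 53.7652 58.0166
tree:
3.1926
4.7413 1.6093
6.8575 2.5792 0.6163
9.6180 4.0397 1.0846 0.1364
13.0183 6.1511 1.8800 0.2694 0.0000
16.9248 9.0426 3.1957 0.5319 0.0000 0.0000
20.8646 12.7181 5.2902 1.0503 0.0000 0.0000 0.0000
24.5157 16.9248 8.4321 2.0738 0.0000 0.0000 0.0000 0.0000
27.8993 20.8646 12.6734 4.0950 0.0000 0.0000 0.0000 0.0000 0.0000
31.0349 24.5157 16.9248 8.0860 0.0000 0.0000 0.0000 0.0000 0.0000 0.0000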